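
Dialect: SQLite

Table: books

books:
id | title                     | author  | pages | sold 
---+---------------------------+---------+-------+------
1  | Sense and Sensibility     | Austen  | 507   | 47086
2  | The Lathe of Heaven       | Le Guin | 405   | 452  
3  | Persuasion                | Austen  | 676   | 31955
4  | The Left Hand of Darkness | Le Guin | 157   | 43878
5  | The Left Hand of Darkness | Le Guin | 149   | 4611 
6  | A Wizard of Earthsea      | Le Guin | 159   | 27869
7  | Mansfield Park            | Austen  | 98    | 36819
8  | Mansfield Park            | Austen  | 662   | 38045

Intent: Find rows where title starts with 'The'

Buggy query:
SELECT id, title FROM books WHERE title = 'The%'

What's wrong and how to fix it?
Bug: '=' compares the literal string including the % character; pattern matching needs LIKE

Fix: Use LIKE for wildcard pattern matching

Corrected query:
SELECT id, title FROM books WHERE title LIKE 'The%'

Result:
id | title                    
---+--------------------------
2  | The Lathe of Heaven      
4  | The Left Hand of Darkness
5  | The Left Hand of Darkness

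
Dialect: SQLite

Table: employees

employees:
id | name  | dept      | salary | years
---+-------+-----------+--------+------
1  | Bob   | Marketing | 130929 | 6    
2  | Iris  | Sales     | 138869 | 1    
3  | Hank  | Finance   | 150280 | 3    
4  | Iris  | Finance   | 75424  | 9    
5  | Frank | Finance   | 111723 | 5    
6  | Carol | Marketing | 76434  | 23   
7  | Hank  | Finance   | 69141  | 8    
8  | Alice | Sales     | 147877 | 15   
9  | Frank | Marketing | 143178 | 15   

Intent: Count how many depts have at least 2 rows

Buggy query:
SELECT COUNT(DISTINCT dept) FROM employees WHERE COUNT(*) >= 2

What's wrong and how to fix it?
Bug: WHERE filters individual rows, not groups, so a group-level COUNT is invalid there

Fix: Group first with HAVING COUNT(*) >= 2, then COUNT the resulting groups

Corrected query:
SELECT COUNT(*) FROM (SELECT dept FROM employees GROUP BY dept HAVING COUNT(*) >= 2)

Result:
COUNT(*)
--------
3       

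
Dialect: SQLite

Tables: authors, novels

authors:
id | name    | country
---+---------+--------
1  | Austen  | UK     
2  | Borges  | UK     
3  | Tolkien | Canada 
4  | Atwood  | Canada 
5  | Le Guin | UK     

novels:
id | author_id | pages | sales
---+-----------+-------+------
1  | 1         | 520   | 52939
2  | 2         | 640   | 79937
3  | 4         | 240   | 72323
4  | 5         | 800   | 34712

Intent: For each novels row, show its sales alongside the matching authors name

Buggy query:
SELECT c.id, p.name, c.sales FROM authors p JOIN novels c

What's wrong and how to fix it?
Bug: JOIN with no ON clause produces a cartesian product; every novels row pairs with every authors row

Fix: Add ON c.author_id = p.id to the JOIN

Corrected query:
SELECT c.id, p.name, c.sales FROM authors p JOIN novels c ON c.author_id = p.id

Result:
id | name    | sales
---+---------+------
1  | Austen  | 52939
2  | Borges  | 79937
3  | Atwood  | 72323
4  | Le Guin | 34712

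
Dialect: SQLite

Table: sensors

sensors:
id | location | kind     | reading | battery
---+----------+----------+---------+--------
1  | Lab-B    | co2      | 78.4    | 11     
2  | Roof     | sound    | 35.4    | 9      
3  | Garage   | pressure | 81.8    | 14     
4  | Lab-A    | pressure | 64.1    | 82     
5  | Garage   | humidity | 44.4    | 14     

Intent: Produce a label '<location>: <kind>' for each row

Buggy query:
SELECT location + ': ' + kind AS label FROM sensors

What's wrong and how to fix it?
Bug: '+' is numeric addition; on text columns SQLite converts them to 0 instead of concatenating

Fix: Use the || operator for string concatenation

Corrected query:
SELECT location || ': ' || kind AS label FROM sensors

Result:
label           
----------------
Lab-B: co2      
Roof: sound     
Garage: pressure
Lab-A: pressure 
Garage: humidity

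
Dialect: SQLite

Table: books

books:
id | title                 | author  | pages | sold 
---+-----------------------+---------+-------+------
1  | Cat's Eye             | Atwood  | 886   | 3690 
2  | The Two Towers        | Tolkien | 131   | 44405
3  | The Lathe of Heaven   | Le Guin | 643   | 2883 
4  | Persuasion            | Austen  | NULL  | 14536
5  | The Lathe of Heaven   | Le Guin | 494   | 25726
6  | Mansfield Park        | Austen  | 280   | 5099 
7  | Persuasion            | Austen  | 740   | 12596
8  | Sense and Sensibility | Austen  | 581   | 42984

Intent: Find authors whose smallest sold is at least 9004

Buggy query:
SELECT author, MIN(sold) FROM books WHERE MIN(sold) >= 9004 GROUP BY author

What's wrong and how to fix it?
Bug: Aggregates like MIN are computed per group after WHERE runs

Fix: Use HAVING for the per-group MIN condition

Corrected query:
SELECT author, MIN(sold) FROM books GROUP BY author HAVING MIN(sold) >= 9004

Result:
author  | MIN(sold)
--------+----------
Tolkien | 44405    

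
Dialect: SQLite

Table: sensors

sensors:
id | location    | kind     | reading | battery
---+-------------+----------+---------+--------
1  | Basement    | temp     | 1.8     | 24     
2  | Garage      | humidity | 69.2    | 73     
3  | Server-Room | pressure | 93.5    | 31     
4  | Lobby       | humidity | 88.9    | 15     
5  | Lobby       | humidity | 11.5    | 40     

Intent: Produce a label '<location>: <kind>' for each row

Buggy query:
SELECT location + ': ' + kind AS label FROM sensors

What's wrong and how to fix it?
Bug: '+' is numeric addition; on text columns SQLite converts them to 0 instead of concatenating

Fix: Replace + with || to concatenate text

Corrected query:
SELECT location || ': ' || kind AS label FROM sensors

Result:
label                
---------------------
Basement: temp       
Garage: humidity     
Server-Room: pressure
Lobby: humidity      
Lobby: humidity      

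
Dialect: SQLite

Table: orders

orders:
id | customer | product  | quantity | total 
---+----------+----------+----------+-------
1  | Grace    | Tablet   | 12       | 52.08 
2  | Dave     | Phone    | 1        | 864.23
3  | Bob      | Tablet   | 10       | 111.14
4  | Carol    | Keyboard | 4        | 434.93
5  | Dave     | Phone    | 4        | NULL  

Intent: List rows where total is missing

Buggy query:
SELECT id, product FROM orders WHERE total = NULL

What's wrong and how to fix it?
Bug: '= NULL' is always unknown in SQL three-valued logic, so no rows match

Fix: Use IS NULL to test for NULL

Corrected query:
SELECT id, product FROM orders WHERE total IS NULL

Result:
id | product
---+--------
5  | Phone  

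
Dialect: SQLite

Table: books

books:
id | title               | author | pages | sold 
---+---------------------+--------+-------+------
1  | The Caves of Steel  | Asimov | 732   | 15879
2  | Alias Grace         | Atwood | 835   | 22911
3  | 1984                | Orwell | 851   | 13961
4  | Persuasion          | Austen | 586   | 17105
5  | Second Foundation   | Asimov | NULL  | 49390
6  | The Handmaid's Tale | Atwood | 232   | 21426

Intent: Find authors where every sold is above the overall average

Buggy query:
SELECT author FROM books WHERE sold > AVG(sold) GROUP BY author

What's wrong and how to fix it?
Bug: AVG() is an aggregate; it can't sit directly in WHERE

Fix: Compute the overall average in a scalar subquery and compare each group's MIN against it in HAVING

Corrected query:
SELECT author FROM books GROUP BY author HAVING MIN(sold) > (SELECT AVG(sold) FROM books)

Result:
(no rows)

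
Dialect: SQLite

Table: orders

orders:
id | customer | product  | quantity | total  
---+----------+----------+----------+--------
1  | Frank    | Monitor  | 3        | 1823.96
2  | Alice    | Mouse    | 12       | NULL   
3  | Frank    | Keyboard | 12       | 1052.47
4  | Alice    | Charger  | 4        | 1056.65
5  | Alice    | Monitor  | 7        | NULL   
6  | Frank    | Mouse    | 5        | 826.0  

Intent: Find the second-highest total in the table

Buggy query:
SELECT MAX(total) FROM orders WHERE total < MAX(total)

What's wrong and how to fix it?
Bug: MAX(total) on the right of the comparison is an aggregate-in-WHERE error

Fix: Compute the overall MAX in a subquery, then take MAX of rows below it

Corrected query:
SELECT MAX(total) FROM orders WHERE total < (SELECT MAX(total) FROM orders)

Result:
MAX(total)
----------
1056.65   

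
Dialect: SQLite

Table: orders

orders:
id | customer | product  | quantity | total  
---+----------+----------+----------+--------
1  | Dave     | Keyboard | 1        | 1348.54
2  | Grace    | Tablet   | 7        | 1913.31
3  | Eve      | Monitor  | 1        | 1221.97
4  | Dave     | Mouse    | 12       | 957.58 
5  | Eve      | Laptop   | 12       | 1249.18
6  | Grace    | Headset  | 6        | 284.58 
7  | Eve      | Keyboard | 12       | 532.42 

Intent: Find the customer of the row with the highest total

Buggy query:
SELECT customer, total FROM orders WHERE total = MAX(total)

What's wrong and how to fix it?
Bug: WHERE is evaluated per row; an aggregate over the whole table isn't defined there

Fix: Wrap MAX in a scalar subquery so WHERE compares against a single value

Corrected query:
SELECT customer, total FROM orders WHERE total = (SELECT MAX(total) FROM orders)

Result:
customer | total  
---------+--------
Grace    | 1913.31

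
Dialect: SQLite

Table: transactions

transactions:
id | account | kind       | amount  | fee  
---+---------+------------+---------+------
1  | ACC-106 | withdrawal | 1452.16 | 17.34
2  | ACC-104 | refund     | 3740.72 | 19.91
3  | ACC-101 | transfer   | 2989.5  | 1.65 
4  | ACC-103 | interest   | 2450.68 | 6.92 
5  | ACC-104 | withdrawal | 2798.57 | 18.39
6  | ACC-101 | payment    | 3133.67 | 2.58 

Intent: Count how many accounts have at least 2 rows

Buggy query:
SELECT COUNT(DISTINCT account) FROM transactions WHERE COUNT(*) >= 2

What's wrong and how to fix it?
Bug: WHERE filters individual rows, not groups, so a group-level COUNT is invalid there

Fix: Use a subquery that GROUPs and filters with HAVING, then count its rows

Corrected query:
SELECT COUNT(*) FROM (SELECT account FROM transactions GROUP BY account HAVING COUNT(*) >= 2)

Result:
COUNT(*)
--------
2       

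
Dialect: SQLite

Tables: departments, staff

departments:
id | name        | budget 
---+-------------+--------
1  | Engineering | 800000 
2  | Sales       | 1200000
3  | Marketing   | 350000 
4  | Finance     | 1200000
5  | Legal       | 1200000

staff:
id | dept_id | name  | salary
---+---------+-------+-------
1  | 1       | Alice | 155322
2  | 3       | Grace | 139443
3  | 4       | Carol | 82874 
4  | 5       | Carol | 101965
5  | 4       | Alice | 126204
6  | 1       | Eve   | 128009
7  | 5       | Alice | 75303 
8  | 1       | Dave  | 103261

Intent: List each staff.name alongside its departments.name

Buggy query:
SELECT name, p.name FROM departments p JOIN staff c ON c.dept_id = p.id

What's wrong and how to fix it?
Bug: 'name' exists in both joined tables, so the database can't tell which one is meant

Fix: Qualify the column with its table alias (c.name)

Corrected query:
SELECT c.name, p.name FROM departments p JOIN staff c ON c.dept_id = p.id

Result:
name  | name       
------+------------
Alice | Engineering
Grace | Marketing  
Carol | Finance    
Carol | Legal      
Alice | Finance    
Eve   | Engineering
Alice | Legal      
Dave  | Engineering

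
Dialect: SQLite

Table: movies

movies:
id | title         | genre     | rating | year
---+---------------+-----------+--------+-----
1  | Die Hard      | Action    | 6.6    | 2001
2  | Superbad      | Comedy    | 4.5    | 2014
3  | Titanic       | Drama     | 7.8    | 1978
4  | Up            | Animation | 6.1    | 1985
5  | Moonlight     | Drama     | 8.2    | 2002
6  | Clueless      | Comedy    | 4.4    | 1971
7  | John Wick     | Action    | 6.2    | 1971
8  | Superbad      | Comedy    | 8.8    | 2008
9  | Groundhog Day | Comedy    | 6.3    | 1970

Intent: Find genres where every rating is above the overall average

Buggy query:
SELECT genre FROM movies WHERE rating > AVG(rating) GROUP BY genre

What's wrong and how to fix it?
Bug: AVG() is an aggregate; it can't sit directly in WHERE

Fix: Use a subquery for AVG and a HAVING MIN(...) filter so the condition holds for every row in the group

Corrected query:
SELECT genre FROM movies GROUP BY genre HAVING MIN(rating) > (SELECT AVG(rating) FROM movies)

Result:
genre
-----
Drama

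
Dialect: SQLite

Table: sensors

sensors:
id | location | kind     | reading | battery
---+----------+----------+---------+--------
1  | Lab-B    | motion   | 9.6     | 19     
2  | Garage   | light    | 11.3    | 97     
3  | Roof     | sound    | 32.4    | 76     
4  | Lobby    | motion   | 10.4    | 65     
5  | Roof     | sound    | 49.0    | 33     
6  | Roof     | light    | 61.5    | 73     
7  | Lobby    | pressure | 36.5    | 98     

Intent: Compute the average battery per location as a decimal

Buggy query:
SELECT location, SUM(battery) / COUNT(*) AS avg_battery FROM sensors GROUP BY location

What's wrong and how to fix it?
Bug: SUM(battery) and COUNT(*) are both integers; the division truncates the fractional part

Fix: Cast one side to REAL so the division keeps the fractional part

Corrected query:
SELECT location, SUM(battery) * 1.0 / COUNT(*) AS avg_battery FROM sensors GROUP BY location

Result:
location | avg_battery
---------+------------
Garage   | 97         
Lab-B    | 19         
Lobby    | 81.5       
Roof     | 60.666667  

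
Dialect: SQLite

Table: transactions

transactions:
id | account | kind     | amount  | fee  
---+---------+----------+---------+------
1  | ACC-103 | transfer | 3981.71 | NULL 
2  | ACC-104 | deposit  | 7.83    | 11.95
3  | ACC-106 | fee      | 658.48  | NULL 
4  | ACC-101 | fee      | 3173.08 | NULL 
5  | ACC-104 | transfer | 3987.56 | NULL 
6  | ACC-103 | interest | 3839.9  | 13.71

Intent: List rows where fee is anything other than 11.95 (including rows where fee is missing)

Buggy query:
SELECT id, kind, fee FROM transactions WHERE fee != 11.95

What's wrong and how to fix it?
Bug: 'fee != 11.95' is unknown when fee is NULL, so NULL rows are silently excluded

Fix: Add an explicit OR fee IS NULL to include the missing-value rows

Corrected query:
SELECT id, kind, fee FROM transactions WHERE fee != 11.95 OR fee IS NULL

Result:
id | kind     | fee  
---+----------+------
1  | transfer | NULL 
3  | fee      | NULL 
4  | fee      | NULL 
5  | transfer | NULL 
6  | interest | 13.71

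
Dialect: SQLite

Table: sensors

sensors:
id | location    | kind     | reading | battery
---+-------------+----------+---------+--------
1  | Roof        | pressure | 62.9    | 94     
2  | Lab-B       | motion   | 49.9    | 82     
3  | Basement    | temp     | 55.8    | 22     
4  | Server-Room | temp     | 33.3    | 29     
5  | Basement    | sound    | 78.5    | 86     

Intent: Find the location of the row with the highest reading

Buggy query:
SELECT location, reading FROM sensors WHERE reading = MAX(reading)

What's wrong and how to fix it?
Bug: WHERE is evaluated per row; an aggregate over the whole table isn't defined there

Fix: Wrap MAX in a scalar subquery so WHERE compares against a single value

Corrected query:
SELECT location, reading FROM sensors WHERE reading = (SELECT MAX(reading) FROM sensors)

Result:
location | reading
---------+--------
Basement | 78.5   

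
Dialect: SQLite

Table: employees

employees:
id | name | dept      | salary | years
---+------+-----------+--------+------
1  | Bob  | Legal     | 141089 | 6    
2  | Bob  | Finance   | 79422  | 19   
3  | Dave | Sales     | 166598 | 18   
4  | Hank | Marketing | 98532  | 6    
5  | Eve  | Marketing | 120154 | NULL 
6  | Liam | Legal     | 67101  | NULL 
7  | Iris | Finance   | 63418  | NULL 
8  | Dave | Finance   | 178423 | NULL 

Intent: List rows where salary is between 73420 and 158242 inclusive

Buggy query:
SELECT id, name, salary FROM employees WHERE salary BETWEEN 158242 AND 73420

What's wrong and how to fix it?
Bug: BETWEEN expects the lower bound first; with 158242 AND 73420 the range is empty

Fix: Swap the bounds so the smaller value comes first

Corrected query:
SELECT id, name, salary FROM employees WHERE salary BETWEEN 73420 AND 158242

Result:
id | name | salary
---+------+-------
1  | Bob  | 141089
2  | Bob  | 79422 
4  | Hank | 98532 
5  | Eve  | 120154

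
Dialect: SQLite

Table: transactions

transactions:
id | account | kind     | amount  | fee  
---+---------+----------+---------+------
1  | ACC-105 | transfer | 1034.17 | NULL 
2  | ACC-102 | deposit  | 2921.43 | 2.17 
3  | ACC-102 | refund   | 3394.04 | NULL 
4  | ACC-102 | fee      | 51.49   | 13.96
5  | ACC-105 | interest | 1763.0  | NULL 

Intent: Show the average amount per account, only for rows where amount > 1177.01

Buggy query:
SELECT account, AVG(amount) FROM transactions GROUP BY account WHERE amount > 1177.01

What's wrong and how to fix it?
Bug: Row-level WHERE must come before GROUP BY in the clause order

Fix: Move the WHERE clause before GROUP BY

Corrected query:
SELECT account, AVG(amount) FROM transactions WHERE amount > 1177.01 GROUP BY account

Result:
account | AVG(amount)
--------+------------
ACC-102 | 3157.735   
ACC-105 | 1763       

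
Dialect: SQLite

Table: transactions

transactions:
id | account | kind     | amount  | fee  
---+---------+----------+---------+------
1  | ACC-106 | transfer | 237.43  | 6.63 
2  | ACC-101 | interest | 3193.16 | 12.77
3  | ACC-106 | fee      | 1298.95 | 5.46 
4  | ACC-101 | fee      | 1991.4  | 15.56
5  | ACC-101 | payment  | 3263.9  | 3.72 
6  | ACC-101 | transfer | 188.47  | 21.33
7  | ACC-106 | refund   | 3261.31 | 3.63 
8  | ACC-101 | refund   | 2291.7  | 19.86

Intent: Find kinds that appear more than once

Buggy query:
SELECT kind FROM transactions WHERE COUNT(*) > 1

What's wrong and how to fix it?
Bug: WHERE can't reference COUNT(*); aggregates are computed after WHERE

Fix: Group first, then use HAVING for the count condition

Corrected query:
SELECT kind FROM transactions GROUP BY kind HAVING COUNT(*) > 1

Result:
kind    
--------
fee     
refund  
transfer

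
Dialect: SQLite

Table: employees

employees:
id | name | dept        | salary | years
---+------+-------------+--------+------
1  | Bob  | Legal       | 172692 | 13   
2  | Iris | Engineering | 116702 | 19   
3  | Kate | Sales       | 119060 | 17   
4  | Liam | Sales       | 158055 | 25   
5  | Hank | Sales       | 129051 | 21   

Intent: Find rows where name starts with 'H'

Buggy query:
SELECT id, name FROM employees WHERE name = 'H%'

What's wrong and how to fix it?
Bug: Wildcards only work with LIKE; '=' treats '%' as a literal character

Fix: Replace '=' with LIKE so 'H%' is treated as a pattern

Corrected query:
SELECT id, name FROM employees WHERE name LIKE 'H%'

Result:
id | name
---+-----
5  | Hank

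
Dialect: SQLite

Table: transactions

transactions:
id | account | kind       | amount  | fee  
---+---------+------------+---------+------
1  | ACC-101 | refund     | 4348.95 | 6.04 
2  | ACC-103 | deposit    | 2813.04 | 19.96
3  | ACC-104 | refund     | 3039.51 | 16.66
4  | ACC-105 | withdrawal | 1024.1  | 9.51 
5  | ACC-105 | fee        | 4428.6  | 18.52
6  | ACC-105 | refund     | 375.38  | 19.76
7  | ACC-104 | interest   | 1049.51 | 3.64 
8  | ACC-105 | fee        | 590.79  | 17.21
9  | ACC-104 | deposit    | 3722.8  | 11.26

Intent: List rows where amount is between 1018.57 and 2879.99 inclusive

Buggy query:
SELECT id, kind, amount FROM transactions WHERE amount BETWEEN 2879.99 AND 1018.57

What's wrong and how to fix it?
Bug: BETWEEN expects the lower bound first; with 2879.99 AND 1018.57 the range is empty

Fix: Write BETWEEN 1018.57 AND 2879.99

Corrected query:
SELECT id, kind, amount FROM transactions WHERE amount BETWEEN 1018.57 AND 2879.99

Result:
id | kind       | amount 
---+------------+--------
2  | deposit    | 2813.04
4  | withdrawal | 1024.1 
7  | interest   | 1049.51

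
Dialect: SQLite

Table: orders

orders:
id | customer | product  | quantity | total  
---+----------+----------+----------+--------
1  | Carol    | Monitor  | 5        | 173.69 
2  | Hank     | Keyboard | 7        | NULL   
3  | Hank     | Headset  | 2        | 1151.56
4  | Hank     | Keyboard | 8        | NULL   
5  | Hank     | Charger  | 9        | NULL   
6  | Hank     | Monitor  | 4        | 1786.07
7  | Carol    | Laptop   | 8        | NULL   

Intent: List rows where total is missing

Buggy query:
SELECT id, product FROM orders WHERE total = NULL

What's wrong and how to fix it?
Bug: Comparing to NULL with '=' never matches; NULL = NULL is unknown, not true

Fix: Use IS NULL to test for NULL

Corrected query:
SELECT id, product FROM orders WHERE total IS NULL

Result:
id | product 
---+---------
2  | Keyboard
4  | Keyboard
5  | Charger 
7  | Laptop  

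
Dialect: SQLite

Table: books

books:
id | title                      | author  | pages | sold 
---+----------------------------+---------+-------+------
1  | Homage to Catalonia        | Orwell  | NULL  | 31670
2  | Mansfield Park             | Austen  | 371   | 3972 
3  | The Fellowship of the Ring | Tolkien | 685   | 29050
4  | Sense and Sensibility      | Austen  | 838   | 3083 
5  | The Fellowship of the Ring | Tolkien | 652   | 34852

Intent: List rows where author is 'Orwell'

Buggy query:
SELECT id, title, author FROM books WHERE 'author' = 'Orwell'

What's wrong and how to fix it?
Bug: 'author' in single quotes is a string literal, not the column; the comparison is literal-vs-literal and never true

Fix: Reference the column as author without single quotes

Corrected query:
SELECT id, title, author FROM books WHERE author = 'Orwell'

Result:
id | title               | author
---+---------------------+-------
1  | Homage to Catalonia | Orwell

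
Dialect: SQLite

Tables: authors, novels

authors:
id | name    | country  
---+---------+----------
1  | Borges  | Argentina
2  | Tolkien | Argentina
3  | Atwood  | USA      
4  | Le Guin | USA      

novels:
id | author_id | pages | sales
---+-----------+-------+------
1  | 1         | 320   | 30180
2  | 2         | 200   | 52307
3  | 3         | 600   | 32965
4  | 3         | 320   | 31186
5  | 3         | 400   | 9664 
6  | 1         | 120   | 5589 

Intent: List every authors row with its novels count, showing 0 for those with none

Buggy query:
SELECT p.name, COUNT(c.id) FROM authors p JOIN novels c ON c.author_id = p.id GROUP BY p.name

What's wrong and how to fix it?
Bug: INNER JOIN drops authors rows that have no matching novels rows

Fix: Switch to LEFT JOIN to retain unmatched parent rows

Corrected query:
SELECT p.name, COUNT(c.id) FROM authors p LEFT JOIN novels c ON c.author_id = p.id GROUP BY p.name

Result:
name    | COUNT(c.id)
--------+------------
Atwood  | 3          
Borges  | 2          
Le Guin | 0          
Tolkien | 1          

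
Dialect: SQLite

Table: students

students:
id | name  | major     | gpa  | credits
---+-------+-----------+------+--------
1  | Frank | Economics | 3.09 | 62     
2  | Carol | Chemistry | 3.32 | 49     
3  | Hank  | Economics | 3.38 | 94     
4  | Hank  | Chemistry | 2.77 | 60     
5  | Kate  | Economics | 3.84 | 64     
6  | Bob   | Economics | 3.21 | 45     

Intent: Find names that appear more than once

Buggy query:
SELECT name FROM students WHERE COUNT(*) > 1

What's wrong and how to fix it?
Bug: WHERE can't reference COUNT(*); aggregates are computed after WHERE

Fix: GROUP BY name, then filter groups with HAVING COUNT(*) > 1

Corrected query:
SELECT name FROM students GROUP BY name HAVING COUNT(*) > 1

Result:
name
----
Hank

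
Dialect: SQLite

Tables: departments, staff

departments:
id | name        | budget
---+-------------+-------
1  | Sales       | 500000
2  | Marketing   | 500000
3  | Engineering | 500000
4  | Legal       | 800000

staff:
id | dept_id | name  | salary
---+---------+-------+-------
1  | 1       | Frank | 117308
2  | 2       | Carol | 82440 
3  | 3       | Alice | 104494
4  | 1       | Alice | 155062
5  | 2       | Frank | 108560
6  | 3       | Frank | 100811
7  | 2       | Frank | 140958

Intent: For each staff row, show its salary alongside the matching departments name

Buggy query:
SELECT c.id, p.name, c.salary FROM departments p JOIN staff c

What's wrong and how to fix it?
Bug: Missing join condition: each staff row is matched to all departments rows instead of just its own

Fix: Specify the join condition linking the foreign key to the parent id

Corrected query:
SELECT c.id, p.name, c.salary FROM departments p JOIN staff c ON c.dept_id = p.id

Result:
id | name        | salary
---+-------------+-------
1  | Sales       | 117308
2  | Marketing   | 82440 
3  | Engineering | 104494
4  | Sales       | 155062
5  | Marketing   | 108560
6  | Engineering | 100811
7  | Marketing   | 140958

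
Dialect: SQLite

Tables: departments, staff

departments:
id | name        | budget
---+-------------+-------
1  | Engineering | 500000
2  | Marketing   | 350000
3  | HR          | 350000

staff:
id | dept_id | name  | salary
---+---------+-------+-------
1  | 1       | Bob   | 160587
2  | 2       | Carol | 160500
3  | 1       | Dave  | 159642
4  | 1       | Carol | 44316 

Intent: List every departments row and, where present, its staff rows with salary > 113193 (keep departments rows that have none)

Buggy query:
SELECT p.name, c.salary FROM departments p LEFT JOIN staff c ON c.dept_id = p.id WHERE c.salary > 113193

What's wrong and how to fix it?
Bug: Filtering c.salary in WHERE discards the NULL rows produced by LEFT JOIN, turning it into an inner join

Fix: Move the right-table condition into the ON clause so unmatched parents are kept

Corrected query:
SELECT p.name, c.salary FROM departments p LEFT JOIN staff c ON c.dept_id = p.id AND c.salary > 113193

Result:
name        | salary
------------+-------
Engineering | 159642
Engineering | 160587
Marketing   | 160500
HR          | NULL  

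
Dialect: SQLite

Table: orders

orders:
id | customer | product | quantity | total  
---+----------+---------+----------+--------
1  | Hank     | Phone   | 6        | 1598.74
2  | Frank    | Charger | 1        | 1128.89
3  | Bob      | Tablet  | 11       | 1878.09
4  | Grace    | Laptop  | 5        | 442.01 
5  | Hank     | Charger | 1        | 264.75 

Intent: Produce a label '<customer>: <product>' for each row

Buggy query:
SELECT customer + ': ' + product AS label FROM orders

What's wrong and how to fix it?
Bug: SQLite uses || for string concatenation; + coerces text to numbers (yielding 0)

Fix: Replace + with || to concatenate text

Corrected query:
SELECT customer || ': ' || product AS label FROM orders

Result:
label         
--------------
Hank: Phone   
Frank: Charger
Bob: Tablet   
Grace: Laptop 
Hank: Charger 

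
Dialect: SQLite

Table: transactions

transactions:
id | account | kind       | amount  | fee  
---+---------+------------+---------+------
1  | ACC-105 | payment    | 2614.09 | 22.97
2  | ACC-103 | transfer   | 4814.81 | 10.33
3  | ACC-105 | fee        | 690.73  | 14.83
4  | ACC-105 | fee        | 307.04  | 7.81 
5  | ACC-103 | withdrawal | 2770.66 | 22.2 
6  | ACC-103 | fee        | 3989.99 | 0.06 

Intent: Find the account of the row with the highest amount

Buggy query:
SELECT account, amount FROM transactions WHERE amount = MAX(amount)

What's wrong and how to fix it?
Bug: WHERE is evaluated per row; an aggregate over the whole table isn't defined there

Fix: Wrap MAX in a scalar subquery so WHERE compares against a single value

Corrected query:
SELECT account, amount FROM transactions WHERE amount = (SELECT MAX(amount) FROM transactions)

Result:
account | amount 
--------+--------
ACC-103 | 4814.81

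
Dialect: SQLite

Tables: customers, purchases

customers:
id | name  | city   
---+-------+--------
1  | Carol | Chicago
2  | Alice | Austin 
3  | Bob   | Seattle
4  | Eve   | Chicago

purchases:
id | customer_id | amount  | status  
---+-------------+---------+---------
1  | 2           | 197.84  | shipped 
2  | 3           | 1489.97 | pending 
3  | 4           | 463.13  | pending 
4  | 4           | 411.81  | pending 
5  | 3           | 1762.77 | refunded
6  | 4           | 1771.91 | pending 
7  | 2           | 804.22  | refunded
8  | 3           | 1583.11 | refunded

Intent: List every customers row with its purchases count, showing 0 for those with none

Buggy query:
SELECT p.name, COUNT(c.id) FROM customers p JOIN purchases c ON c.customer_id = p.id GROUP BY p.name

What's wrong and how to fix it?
Bug: An inner join excludes parents with zero children

Fix: Use LEFT JOIN so parents without children still appear (COUNT(c.id) gives 0)

Corrected query:
SELECT p.name, COUNT(c.id) FROM customers p LEFT JOIN purchases c ON c.customer_id = p.id GROUP BY p.name

Result:
name  | COUNT(c.id)
------+------------
Alice | 2          
Bob   | 3          
Carol | 0          
Eve   | 3          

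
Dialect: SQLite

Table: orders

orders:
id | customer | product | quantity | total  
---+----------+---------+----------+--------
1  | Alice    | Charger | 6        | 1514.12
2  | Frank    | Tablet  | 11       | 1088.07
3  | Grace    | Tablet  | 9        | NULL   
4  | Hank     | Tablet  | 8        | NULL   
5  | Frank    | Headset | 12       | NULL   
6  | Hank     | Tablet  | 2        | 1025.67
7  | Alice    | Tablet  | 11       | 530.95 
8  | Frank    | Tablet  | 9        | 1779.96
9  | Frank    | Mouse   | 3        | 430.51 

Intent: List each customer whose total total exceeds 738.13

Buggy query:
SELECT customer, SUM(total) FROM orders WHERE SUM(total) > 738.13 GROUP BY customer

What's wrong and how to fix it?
Bug: Aggregate functions cannot appear in a WHERE clause

Fix: Move the aggregate condition to a HAVING clause

Corrected query:
SELECT customer, SUM(total) FROM orders GROUP BY customer HAVING SUM(total) > 738.13

Result:
customer | SUM(total)
---------+-----------
Alice    | 2045.07   
Frank    | 3298.54   
Hank     | 1025.67   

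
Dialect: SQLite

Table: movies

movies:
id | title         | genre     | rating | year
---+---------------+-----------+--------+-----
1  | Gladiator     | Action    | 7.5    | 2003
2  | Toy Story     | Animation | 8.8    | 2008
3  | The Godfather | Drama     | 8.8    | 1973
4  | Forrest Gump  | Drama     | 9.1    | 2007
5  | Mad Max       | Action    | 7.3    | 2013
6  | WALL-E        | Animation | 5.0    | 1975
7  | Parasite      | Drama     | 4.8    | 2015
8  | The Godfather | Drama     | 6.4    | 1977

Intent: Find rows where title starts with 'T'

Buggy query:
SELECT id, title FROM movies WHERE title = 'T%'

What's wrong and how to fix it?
Bug: '=' compares the literal string including the % character; pattern matching needs LIKE

Fix: Replace '=' with LIKE so 'T%' is treated as a pattern

Corrected query:
SELECT id, title FROM movies WHERE title LIKE 'T%'

Result:
id | title        
---+--------------
2  | Toy Story    
3  | The Godfather
8  | The Godfather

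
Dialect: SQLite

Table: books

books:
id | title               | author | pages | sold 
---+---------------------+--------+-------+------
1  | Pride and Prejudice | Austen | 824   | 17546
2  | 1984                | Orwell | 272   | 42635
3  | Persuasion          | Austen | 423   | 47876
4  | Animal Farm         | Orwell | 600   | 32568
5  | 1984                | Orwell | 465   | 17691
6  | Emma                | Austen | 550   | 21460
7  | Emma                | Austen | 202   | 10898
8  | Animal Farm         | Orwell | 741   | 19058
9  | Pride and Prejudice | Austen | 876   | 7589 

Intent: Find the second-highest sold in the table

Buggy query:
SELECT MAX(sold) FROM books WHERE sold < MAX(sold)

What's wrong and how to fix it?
Bug: MAX(sold) on the right of the comparison is an aggregate-in-WHERE error

Fix: Put the inner MAX in a scalar subquery

Corrected query:
SELECT MAX(sold) FROM books WHERE sold < (SELECT MAX(sold) FROM books)

Result:
MAX(sold)
---------
42635    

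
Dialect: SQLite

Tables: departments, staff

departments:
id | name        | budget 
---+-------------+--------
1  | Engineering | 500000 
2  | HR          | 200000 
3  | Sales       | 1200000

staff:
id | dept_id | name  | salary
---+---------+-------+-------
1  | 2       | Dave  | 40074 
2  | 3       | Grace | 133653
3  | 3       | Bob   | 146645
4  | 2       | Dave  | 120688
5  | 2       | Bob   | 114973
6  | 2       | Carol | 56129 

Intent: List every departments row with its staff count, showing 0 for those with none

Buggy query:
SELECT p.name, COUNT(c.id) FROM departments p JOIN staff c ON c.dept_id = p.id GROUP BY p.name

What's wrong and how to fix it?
Bug: An inner join excludes parents with zero children

Fix: Switch to LEFT JOIN to retain unmatched parent rows

Corrected query:
SELECT p.name, COUNT(c.id) FROM departments p LEFT JOIN staff c ON c.dept_id = p.id GROUP BY p.name

Result:
name        | COUNT(c.id)
------------+------------
Engineering | 0          
HR          | 4          
Sales       | 2          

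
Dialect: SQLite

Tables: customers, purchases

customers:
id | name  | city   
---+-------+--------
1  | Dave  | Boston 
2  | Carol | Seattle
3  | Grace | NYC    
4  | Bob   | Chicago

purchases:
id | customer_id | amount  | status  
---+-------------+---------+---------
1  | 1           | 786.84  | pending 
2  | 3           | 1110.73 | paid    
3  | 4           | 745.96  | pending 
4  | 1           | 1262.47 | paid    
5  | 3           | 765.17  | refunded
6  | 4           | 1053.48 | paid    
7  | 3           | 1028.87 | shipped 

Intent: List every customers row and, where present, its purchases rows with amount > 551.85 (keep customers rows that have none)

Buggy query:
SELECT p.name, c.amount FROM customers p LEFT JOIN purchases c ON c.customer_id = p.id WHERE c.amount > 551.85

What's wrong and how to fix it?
Bug: A WHERE condition on the right-hand table after LEFT JOIN drops unmatched parents

Fix: Put 'c.amount > 551.85' in the JOIN's ON clause instead of WHERE

Corrected query:
SELECT p.name, c.amount FROM customers p LEFT JOIN purchases c ON c.customer_id = p.id AND c.amount > 551.85

Result:
name  | amount 
------+--------
Dave  | 786.84 
Dave  | 1262.47
Carol | NULL   
Grace | 765.17 
Grace | 1028.87
Grace | 1110.73
Bob   | 745.96 
Bob   | 1053.48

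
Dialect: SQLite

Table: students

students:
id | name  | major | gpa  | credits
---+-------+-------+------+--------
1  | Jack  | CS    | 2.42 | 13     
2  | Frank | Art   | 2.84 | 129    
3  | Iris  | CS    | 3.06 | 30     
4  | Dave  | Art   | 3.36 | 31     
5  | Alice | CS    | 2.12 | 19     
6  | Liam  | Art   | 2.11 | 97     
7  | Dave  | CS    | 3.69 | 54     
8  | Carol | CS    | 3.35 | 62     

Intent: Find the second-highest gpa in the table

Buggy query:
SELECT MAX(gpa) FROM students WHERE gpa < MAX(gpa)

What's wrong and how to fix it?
Bug: The inner MAX is an aggregate inside WHERE, which is not allowed

Fix: Compute the overall MAX in a subquery, then take MAX of rows below it

Corrected query:
SELECT MAX(gpa) FROM students WHERE gpa < (SELECT MAX(gpa) FROM students)

Result:
MAX(gpa)
--------
3.36    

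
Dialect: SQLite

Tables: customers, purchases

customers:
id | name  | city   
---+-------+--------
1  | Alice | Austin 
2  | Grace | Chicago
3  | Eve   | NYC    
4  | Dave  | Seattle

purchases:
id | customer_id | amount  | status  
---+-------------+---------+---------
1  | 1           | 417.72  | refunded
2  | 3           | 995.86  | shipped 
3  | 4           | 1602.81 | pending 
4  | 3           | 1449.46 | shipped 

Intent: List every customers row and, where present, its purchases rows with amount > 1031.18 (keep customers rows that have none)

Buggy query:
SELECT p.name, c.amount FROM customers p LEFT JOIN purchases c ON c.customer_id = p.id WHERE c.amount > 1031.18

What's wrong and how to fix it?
Bug: Filtering c.amount in WHERE discards the NULL rows produced by LEFT JOIN, turning it into an inner join

Fix: Move the right-table condition into the ON clause so unmatched parents are kept

Corrected query:
SELECT p.name, c.amount FROM customers p LEFT JOIN purchases c ON c.customer_id = p.id AND c.amount > 1031.18

Result:
name  | amount 
------+--------
Alice | NULL   
Grace | NULL   
Eve   | 1449.46
Dave  | 1602.81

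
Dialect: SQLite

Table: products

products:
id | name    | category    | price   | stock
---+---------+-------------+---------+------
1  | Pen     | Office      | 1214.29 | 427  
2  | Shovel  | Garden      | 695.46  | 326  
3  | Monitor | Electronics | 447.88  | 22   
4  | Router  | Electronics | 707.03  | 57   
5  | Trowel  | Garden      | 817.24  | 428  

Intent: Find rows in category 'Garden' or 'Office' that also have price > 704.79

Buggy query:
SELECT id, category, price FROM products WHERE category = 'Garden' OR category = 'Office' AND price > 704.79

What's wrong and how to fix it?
Bug: AND binds tighter than OR, so this parses as category = 'Garden' OR (category = 'Office' AND price > 704.79)

Fix: Add parentheses around the OR so the AND applies to both alternatives

Corrected query:
SELECT id, category, price FROM products WHERE (category = 'Garden' OR category = 'Office') AND price > 704.79

Result:
id | category | price  
---+----------+--------
1  | Office   | 1214.29
5  | Garden   | 817.24 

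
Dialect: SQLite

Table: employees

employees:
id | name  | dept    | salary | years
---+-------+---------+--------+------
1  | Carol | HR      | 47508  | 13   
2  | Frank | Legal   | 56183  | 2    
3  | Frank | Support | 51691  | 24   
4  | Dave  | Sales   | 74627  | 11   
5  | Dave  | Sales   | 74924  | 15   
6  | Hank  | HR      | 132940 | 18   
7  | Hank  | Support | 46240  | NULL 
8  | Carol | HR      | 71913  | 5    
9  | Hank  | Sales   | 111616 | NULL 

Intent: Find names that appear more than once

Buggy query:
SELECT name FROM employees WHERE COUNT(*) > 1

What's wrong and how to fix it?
Bug: WHERE can't reference COUNT(*); aggregates are computed after WHERE

Fix: GROUP BY name, then filter groups with HAVING COUNT(*) > 1

Corrected query:
SELECT name FROM employees GROUP BY name HAVING COUNT(*) > 1

Result:
name 
-----
Carol
Dave 
Frank
Hank 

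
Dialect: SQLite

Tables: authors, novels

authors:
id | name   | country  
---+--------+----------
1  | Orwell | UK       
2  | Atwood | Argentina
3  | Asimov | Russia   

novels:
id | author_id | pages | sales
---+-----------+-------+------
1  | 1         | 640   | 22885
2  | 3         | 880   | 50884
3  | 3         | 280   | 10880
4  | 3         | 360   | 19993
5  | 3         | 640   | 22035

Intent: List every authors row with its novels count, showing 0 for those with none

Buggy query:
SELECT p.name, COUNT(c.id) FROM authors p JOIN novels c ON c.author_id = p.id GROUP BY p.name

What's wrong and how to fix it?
Bug: An inner join excludes parents with zero children

Fix: Use LEFT JOIN so parents without children still appear (COUNT(c.id) gives 0)

Corrected query:
SELECT p.name, COUNT(c.id) FROM authors p LEFT JOIN novels c ON c.author_id = p.id GROUP BY p.name

Result:
name   | COUNT(c.id)
-------+------------
Asimov | 4          
Atwood | 0          
Orwell | 1          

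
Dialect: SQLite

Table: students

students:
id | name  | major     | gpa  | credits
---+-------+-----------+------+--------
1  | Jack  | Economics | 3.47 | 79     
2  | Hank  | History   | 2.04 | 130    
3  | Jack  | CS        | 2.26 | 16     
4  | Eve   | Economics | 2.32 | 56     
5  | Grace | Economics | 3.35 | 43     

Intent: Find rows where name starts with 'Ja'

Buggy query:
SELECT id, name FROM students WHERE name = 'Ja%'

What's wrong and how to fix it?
Bug: '=' compares the literal string including the % character; pattern matching needs LIKE

Fix: Use LIKE for wildcard pattern matching

Corrected query:
SELECT id, name FROM students WHERE name LIKE 'Ja%'

Result:
id | name
---+-----
1  | Jack
3  | Jack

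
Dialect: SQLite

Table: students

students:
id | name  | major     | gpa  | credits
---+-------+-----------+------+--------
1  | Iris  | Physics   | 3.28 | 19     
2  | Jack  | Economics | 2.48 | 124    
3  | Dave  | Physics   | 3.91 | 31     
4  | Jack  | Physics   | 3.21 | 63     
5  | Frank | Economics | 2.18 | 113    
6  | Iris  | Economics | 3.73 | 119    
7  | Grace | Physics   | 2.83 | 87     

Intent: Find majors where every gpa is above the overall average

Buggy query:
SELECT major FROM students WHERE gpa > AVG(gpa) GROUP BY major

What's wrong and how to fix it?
Bug: AVG() is an aggregate; it can't sit directly in WHERE

Fix: Compute the overall average in a scalar subquery and compare each group's MIN against it in HAVING

Corrected query:
SELECT major FROM students GROUP BY major HAVING MIN(gpa) > (SELECT AVG(gpa) FROM students)

Result:
(no rows)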